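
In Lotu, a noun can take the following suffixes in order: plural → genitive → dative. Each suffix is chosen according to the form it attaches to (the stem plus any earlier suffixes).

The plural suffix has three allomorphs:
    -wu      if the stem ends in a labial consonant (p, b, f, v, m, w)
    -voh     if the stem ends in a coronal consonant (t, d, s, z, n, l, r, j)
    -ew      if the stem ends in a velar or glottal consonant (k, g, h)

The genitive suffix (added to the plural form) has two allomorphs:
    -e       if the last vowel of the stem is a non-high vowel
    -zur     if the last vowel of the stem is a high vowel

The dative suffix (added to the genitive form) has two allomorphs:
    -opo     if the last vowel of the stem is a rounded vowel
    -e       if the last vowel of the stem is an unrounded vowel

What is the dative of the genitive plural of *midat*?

The final consonant of *midat* is /t/, which is coronal, so the plural suffix is -voh, giving *midatvoh*.
The plural form *midatvoh* — last vowel /o/ (a non-high vowel) → -e → *midatvohe*.
The genitive form *midatvohe* — last vowel /e/ (an unrounded vowel) → -e → *midatvohee*.

midatvohee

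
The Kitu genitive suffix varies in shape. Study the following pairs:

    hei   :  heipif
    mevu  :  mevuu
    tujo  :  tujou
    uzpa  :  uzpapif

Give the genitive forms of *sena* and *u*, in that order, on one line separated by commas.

The suffix is conditioned by the last vowel: -u when the last vowel of the stem is a rounded vowel (*mevu*, *tujo*); -pif when the last vowel of the stem is an unrounded vowel (*hei*, *uzpa*).
*sena*: last vowel = /a/, an unrounded vowel → -pif → *senapif*.
Since the last vowel of *u* is /u/ (a rounded vowel), it takes -u, giving *uu*.

senapif, uu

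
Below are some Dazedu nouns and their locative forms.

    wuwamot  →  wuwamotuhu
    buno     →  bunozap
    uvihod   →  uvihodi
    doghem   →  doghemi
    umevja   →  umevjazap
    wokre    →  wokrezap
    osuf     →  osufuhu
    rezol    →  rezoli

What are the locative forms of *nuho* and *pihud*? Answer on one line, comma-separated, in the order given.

nuhozap, pihudi

Looking at the final sound of each stem: -uhu when the stem ends in a voiceless consonant (*wuwamot*, *osuf*); -i when the stem ends in a voiced consonant (*uvihod*, *doghem*, *rezol*); -zap when the stem ends in a vowel (*buno*, *umevja*, *wokre*).
*nuho*: final sound = /o/, a vowel → -zap → *nuhozap*.
The final sound of *pihud* is /d/, which is a voiced consonant, so the suffix is -i, giving *pihudi*.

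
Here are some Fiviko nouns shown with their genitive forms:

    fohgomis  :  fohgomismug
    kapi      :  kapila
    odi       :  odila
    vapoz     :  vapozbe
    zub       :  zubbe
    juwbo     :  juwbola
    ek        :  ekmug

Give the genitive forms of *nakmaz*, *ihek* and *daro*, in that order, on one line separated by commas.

The alternation tracks the final sound of the stem — -mug when the stem ends in a voiceless consonant (*fohgomis*, *ek*); -be when the stem ends in a voiced consonant (*vapoz*, *zub*); -la when the stem ends in a vowel (*kapi*, *odi*, *juwbo*).
The final sound of *nakmaz* is /z/, which is a voiced consonant, so the suffix is -be, giving *nakmazbe*.
*ihek*: final sound = /k/, a voiceless consonant → -mug → *ihekmug*.
*daro*: final sound = /o/, a vowel → -la → *darola*.

nakmazbe, ihekmug, darola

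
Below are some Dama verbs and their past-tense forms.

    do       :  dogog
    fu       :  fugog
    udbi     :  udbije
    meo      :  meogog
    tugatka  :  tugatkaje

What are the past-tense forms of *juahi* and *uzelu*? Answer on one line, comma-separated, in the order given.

juahije, uzelugog

Looking at the last vowel of each stem: -gog when the last vowel of the stem is a rounded vowel (*do*, *fu*, *meo*); -je when the last vowel of the stem is an unrounded vowel (*udbi*, *tugatka*).
Since the last vowel of *juahi* is /i/ (an unrounded vowel), it takes -je, giving *juahije*.
The last vowel of *uzelu* is /u/, which is a rounded vowel, so the suffix is -gog, giving *uzelugog*.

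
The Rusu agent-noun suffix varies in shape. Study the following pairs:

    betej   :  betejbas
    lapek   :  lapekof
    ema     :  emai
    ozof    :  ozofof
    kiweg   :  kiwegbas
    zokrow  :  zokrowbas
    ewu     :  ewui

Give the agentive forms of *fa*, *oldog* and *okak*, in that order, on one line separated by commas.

The alternation tracks the final sound of the stem — -of when the stem ends in a voiceless consonant (*lapek*, *ozof*); -bas when the stem ends in a voiced consonant (*betej*, *kiweg*, *zokrow*); -i when the stem ends in a vowel (*ema*, *ewu*).
Since the final sound of *fa* is /a/ (a vowel), it takes -i, giving *fai*.
The final sound of *oldog* is /g/, which is a voiced consonant, so the suffix is -bas, giving *oldogbas*.
Since the final sound of *okak* is /k/ (a voiceless consonant), it takes -of, giving *okakof*.

fai, oldogbas, okakof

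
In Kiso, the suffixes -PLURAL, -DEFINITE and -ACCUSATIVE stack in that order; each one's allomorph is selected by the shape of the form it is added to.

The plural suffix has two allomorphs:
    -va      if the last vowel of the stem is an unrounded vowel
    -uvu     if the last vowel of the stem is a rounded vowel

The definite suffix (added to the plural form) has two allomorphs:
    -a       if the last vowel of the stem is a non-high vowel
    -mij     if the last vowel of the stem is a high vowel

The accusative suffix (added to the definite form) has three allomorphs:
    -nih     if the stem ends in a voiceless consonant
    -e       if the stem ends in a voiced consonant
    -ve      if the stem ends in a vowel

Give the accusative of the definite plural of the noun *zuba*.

*zuba* — last vowel /a/ (an unrounded vowel) → -va → *zubava*.
The last vowel of the plural form *zubava* is /a/, which is a non-high vowel, so the definite suffix is -a, giving *zubavaa*.
The final sound of the definite form *zubavaa* is /a/, which is a vowel, so the accusative suffix is -ve, giving *zubavaave*.

zubavaave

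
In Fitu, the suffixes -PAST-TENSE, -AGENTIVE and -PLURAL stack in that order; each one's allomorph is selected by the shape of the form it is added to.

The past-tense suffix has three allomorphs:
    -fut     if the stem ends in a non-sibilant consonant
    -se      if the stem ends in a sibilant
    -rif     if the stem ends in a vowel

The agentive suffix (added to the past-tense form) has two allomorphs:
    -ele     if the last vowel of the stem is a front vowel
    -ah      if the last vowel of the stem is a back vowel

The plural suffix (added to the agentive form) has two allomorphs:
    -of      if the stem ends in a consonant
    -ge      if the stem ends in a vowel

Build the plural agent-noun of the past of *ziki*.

zikirifelege

Since the final sound of *ziki* is /i/ (a vowel), it takes -rif, giving *zikirif*.
The past-tense form *zikirif*: last vowel = /i/, a front vowel → -ele → *zikirifele*.
The agentive form *zikirifele* — final sound /e/ (a vowel) → -ge → *zikirifelege*.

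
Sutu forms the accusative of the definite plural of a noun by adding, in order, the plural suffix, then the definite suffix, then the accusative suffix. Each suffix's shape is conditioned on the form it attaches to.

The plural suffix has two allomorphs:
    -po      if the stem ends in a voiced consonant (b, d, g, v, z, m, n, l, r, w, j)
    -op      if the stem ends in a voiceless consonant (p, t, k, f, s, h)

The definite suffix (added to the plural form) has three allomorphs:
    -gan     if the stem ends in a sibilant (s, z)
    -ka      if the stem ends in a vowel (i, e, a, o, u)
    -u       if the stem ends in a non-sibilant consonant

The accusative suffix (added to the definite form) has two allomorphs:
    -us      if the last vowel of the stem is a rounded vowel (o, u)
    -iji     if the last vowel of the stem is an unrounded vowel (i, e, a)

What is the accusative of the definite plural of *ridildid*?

The final consonant of *ridildid* is /d/, which is voiced, so the plural suffix is -po, giving *ridildidpo*.
The plural form *ridildidpo*: final sound = /o/, a vowel → -ka → *ridildidpoka*.
The definite form *ridildidpoka* — last vowel /a/ (an unrounded vowel) → -iji → *ridildidpokaiji*.

ridildidpokaiji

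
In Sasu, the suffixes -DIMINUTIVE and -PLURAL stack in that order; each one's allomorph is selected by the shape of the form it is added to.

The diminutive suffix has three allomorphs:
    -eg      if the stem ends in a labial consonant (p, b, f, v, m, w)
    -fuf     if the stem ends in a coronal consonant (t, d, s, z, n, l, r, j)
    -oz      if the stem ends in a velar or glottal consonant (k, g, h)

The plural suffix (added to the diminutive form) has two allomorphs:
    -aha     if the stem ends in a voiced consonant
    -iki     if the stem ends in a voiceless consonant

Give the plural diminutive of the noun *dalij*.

dalijfufiki

The final consonant of *dalij* is /j/, which is coronal, so the diminutive suffix is -fuf, giving *dalijfuf*.
Since the final consonant of the diminutive form *dalijfuf* is /f/ (voiceless), it takes -iki, giving *dalijfufiki*.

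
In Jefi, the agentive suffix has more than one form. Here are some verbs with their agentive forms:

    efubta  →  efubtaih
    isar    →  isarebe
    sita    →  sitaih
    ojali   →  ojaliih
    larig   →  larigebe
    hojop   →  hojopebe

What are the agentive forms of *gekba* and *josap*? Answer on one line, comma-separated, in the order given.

gekbaih, josapebe

Looking at the final sound of each stem: -ebe when the stem ends in a consonant (*isar*, *larig*, *hojop*); -ih when the stem ends in a vowel (*efubta*, *sita*, *ojali*).
The final sound of *gekba* is /a/, which is a vowel, so the suffix is -ih, giving *gekbaih*.
The final sound of *josap* is /p/, which is a consonant, so the suffix is -ebe, giving *josapebe*.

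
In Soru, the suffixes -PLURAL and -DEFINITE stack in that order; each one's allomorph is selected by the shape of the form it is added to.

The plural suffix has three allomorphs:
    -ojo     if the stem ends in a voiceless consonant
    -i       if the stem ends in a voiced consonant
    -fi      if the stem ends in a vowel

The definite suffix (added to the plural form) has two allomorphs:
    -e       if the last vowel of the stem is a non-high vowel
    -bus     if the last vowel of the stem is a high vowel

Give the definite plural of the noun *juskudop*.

juskudopojoe

Since the final sound of *juskudop* is /p/ (a voiceless consonant), it takes -ojo, giving *juskudopojo*.
Since the last vowel of the plural form *juskudopojo* is /o/ (a non-high vowel), it takes -e, giving *juskudopojoe*.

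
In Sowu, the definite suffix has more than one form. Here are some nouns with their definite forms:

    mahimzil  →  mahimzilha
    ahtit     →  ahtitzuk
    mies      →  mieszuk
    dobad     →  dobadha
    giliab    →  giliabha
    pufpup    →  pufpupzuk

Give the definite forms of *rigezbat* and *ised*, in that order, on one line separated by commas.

Looking at the final consonant of each stem: -zuk when the stem ends in a voiceless consonant (*ahtit*, *mies*, *pufpup*); -ha when the stem ends in a voiced consonant (*mahimzil*, *dobad*, *giliab*).
Since the final consonant of *rigezbat* is /t/ (voiceless), it takes -zuk, giving *rigezbatzuk*.
*ised* — final consonant /d/ (voiced) → -ha → *isedha*.

rigezbatzuk, isedha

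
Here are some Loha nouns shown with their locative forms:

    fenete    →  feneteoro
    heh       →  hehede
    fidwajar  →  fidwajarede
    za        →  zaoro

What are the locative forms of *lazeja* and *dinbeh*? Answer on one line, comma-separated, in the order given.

lazejaoro, dinbehede

The suffix is conditioned by the final sound: -ede when the stem ends in a consonant (*heh*, *fidwajar*); -oro when the stem ends in a vowel (*fenete*, *za*).
*lazeja*: final sound = /a/, a vowel → -oro → *lazejaoro*.
*dinbeh* — final sound /h/ (a consonant) → -ede → *dinbehede*.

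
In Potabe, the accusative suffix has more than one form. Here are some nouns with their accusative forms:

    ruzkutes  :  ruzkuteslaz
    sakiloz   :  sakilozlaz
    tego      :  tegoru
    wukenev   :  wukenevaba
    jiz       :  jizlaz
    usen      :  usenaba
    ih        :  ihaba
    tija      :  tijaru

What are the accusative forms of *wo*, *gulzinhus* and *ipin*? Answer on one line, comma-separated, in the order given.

woru, gulzinhuslaz, ipinaba

The pattern is sibilance of the final sound: -laz when the stem ends in a sibilant (*ruzkutes*, *sakiloz*, *jiz*); -aba when the stem ends in a non-sibilant consonant (*wukenev*, *usen*, *ih*); -ru when the stem ends in a vowel (*tego*, *tija*).
Since the final sound of *wo* is /o/ (a vowel), it takes -ru, giving *woru*.
The final sound of *gulzinhus* is /s/, which is a sibilant, so the suffix is -laz, giving *gulzinhuslaz*.
Since the final sound of *ipin* is /n/ (a non-sibilant consonant), it takes -aba, giving *ipinaba*.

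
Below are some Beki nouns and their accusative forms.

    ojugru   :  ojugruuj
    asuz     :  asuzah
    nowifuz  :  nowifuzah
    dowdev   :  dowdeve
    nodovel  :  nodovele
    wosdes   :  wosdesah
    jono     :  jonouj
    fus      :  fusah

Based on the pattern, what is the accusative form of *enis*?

The suffix is conditioned by the final sound: -ah when the stem ends in a sibilant (*asuz*, *nowifuz*, *wosdes*, *fus*); -e when the stem ends in a non-sibilant consonant (*dowdev*, *nodovel*); -uj when the stem ends in a vowel (*ojugru*, *jono*).
*enis*: final sound = /s/, a sibilant → -ah → *enisah*.

enisah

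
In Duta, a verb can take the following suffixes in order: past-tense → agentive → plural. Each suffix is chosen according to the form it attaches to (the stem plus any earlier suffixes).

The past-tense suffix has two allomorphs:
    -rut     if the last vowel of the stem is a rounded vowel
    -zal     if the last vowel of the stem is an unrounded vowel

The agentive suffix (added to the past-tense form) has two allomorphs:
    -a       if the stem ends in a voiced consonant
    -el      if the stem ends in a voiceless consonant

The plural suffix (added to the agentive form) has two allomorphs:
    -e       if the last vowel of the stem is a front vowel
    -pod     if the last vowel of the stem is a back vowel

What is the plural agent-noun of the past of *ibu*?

iburutele

*ibu*: last vowel = /u/, a rounded vowel → -rut → *iburut*.
Since the final consonant of the past-tense form *iburut* is /t/ (voiceless), it takes -el, giving *iburutel*.
The last vowel of the agentive form *iburutel* is /e/, which is a front vowel, so the plural suffix is -e, giving *iburutele*.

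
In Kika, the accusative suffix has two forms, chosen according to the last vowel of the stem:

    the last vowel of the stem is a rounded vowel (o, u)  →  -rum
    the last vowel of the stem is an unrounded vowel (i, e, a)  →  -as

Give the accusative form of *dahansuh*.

dahansuhrum

*dahansuh*: last vowel = /u/, a rounded vowel → -rum → *dahansuhrum*.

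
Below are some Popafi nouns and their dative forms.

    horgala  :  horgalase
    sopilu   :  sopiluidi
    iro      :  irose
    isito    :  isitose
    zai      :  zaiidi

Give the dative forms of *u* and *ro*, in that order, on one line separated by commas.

The suffix is conditioned by the last vowel: -idi when the last vowel of the stem is a high vowel (*sopilu*, *zai*); -se when the last vowel of the stem is a non-high vowel (*horgala*, *iro*, *isito*).
*u*: last vowel = /u/, a high vowel → -idi → *uidi*.
*ro* — last vowel /o/ (a non-high vowel) → -se → *rose*.

uidi, rose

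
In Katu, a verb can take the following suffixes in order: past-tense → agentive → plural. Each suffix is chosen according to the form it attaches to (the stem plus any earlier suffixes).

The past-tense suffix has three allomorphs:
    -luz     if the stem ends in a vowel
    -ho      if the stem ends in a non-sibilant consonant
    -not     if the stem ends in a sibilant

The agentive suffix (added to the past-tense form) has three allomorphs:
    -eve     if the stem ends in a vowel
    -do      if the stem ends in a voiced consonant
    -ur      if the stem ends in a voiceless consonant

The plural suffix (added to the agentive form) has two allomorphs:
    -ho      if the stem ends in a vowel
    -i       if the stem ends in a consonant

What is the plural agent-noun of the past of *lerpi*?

lerpiluzdoho

Since the final sound of *lerpi* is /i/ (a vowel), it takes -luz, giving *lerpiluz*.
The past-tense form *lerpiluz*: final sound = /z/, a voiced consonant → -do → *lerpiluzdo*.
The agentive form *lerpiluzdo*: final sound = /o/, a vowel → -ho → *lerpiluzdoho*.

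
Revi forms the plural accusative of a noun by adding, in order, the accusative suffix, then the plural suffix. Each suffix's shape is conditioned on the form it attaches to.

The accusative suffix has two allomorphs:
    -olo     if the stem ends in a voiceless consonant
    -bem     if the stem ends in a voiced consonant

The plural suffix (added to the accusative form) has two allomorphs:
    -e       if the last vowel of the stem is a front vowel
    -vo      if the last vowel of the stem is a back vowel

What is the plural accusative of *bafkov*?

bafkovbeme

*bafkov*: final consonant = /v/, voiced → -bem → *bafkovbem*.
The accusative form *bafkovbem*: last vowel = /e/, a front vowel → -e → *bafkovbeme*.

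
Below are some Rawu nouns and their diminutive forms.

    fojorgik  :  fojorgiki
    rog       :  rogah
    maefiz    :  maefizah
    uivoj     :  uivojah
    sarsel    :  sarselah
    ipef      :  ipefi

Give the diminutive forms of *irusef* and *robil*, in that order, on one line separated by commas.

Looking at the final consonant of each stem: -i when the stem ends in a voiceless consonant (*fojorgik*, *ipef*); -ah when the stem ends in a voiced consonant (*rog*, *maefiz*, *uivoj*, *sarsel*).
The final consonant of *irusef* is /f/, which is voiceless, so the suffix is -i, giving *irusefi*.
*robil* — final consonant /l/ (voiced) → -ah → *robilah*.

irusefi, robilah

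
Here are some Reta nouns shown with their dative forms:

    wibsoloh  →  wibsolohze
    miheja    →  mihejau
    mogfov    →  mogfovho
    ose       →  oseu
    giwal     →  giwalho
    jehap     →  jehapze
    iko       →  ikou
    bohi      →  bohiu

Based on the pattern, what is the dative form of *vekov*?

vekovho

The pattern is voicing of the final sound: -ze when the stem ends in a voiceless consonant (*wibsoloh*, *jehap*); -ho when the stem ends in a voiced consonant (*mogfov*, *giwal*); -u when the stem ends in a vowel (*miheja*, *ose*, *iko*, *bohi*).
*vekov*: final sound = /v/, a voiced consonant → -ho → *vekovho*.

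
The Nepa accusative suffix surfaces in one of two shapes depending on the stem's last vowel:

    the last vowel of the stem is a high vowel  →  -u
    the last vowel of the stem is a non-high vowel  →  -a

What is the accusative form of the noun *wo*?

*wo*: last vowel = /o/, a non-high vowel → -a → *woa*.

woa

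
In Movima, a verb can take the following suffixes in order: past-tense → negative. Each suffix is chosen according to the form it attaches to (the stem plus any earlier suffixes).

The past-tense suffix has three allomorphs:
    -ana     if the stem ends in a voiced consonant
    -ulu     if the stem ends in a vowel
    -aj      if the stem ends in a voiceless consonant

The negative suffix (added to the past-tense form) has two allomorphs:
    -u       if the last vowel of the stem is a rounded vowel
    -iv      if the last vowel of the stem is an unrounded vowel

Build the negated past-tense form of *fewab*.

fewabanaiv

The final sound of *fewab* is /b/, which is a voiced consonant, so the past-tense suffix is -ana, giving *fewabana*.
The past-tense form *fewabana*: last vowel = /a/, an unrounded vowel → -iv → *fewabanaiv*.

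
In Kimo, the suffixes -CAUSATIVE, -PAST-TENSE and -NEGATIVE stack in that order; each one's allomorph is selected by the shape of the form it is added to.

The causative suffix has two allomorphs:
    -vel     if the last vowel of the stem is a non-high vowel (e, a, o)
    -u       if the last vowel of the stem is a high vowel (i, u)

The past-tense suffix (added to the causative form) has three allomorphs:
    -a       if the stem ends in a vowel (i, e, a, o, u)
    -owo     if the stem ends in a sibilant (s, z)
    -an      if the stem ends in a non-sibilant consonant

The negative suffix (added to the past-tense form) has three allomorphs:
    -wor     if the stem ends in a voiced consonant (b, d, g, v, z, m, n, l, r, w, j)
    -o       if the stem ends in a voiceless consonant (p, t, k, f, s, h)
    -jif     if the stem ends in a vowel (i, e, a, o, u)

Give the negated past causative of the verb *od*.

odvelanwor

Since the last vowel of *od* is /o/ (a non-high vowel), it takes -vel, giving *odvel*.
The causative form *odvel* — final sound /l/ (a non-sibilant consonant) → -an → *odvelan*.
The final sound of the past-tense form *odvelan* is /n/, which is a voiced consonant, so the negative suffix is -wor, giving *odvelanwor*.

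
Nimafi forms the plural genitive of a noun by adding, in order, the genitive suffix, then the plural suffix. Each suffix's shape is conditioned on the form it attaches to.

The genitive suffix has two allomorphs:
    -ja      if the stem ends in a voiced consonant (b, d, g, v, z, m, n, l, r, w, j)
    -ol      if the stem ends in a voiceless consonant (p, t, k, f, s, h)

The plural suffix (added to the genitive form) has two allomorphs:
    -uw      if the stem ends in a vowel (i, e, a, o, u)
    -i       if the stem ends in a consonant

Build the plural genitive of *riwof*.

*riwof* — final consonant /f/ (voiceless) → -ol → *riwofol*.
Since the final sound of the genitive form *riwofol* is /l/ (a consonant), it takes -i, giving *riwofoli*.

riwofoli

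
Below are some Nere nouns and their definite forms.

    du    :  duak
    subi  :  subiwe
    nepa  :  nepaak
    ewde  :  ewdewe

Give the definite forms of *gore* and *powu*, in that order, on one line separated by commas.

The pattern is front/back vowel harmony: -we when the last vowel of the stem is a front vowel (*subi*, *ewde*); -ak when the last vowel of the stem is a back vowel (*du*, *nepa*).
The last vowel of *gore* is /e/, which is a front vowel, so the suffix is -we, giving *gorewe*.
The last vowel of *powu* is /u/, which is a back vowel, so the suffix is -ak, giving *powuak*.

gorewe, powuak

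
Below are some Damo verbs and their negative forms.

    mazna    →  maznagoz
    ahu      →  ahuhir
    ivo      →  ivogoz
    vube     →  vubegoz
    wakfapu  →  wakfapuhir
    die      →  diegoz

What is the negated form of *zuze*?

zuzegoz

The alternation tracks the last vowel of the stem — -hir when the last vowel of the stem is a high vowel (*ahu*, *wakfapu*); -goz when the last vowel of the stem is a non-high vowel (*mazna*, *ivo*, *vube*, *die*).
*zuze*: last vowel = /e/, a non-high vowel → -goz → *zuzegoz*.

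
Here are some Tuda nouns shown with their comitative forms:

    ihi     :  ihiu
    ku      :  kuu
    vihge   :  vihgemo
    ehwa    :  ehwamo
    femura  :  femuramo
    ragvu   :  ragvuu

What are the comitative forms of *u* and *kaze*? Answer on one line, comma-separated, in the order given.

The alternation tracks the last vowel of the stem — -u when the last vowel of the stem is a high vowel (*ihi*, *ku*, *ragvu*); -mo when the last vowel of the stem is a non-high vowel (*vihge*, *ehwa*, *femura*).
*u*: last vowel = /u/, a high vowel → -u → *uu*.
The last vowel of *kaze* is /e/, which is a non-high vowel, so the suffix is -mo, giving *kazemo*.

uu, kazemo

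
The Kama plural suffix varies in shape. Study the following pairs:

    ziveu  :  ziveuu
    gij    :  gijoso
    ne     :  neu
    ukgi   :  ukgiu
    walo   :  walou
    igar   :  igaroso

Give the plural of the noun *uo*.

The suffix is conditioned by the final sound: -oso when the stem ends in a consonant (*gij*, *igar*); -u when the stem ends in a vowel (*ziveu*, *ne*, *ukgi*, *walo*).
*uo* — final sound /o/ (a vowel) → -u → *uou*.

uou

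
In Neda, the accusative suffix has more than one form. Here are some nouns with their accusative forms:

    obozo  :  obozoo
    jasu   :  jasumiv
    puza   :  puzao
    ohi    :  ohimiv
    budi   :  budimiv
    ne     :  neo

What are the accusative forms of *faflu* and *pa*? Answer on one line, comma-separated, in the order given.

Looking at the last vowel of each stem: -miv when the last vowel of the stem is a high vowel (*jasu*, *ohi*, *budi*); -o when the last vowel of the stem is a non-high vowel (*obozo*, *puza*, *ne*).
Since the last vowel of *faflu* is /u/ (a high vowel), it takes -miv, giving *faflumiv*.
*pa*: last vowel = /a/, a non-high vowel → -o → *pao*.

faflumiv, pao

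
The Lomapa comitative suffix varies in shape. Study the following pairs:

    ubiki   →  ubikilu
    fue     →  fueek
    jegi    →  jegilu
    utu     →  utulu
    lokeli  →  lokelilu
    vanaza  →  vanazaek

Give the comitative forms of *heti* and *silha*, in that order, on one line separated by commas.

The suffix is conditioned by the last vowel: -lu when the last vowel of the stem is a high vowel (*ubiki*, *jegi*, *utu*, *lokeli*); -ek when the last vowel of the stem is a non-high vowel (*fue*, *vanaza*).
*heti* — last vowel /i/ (a high vowel) → -lu → *hetilu*.
*silha*: last vowel = /a/, a non-high vowel → -ek → *silhaek*.

hetilu, silhaek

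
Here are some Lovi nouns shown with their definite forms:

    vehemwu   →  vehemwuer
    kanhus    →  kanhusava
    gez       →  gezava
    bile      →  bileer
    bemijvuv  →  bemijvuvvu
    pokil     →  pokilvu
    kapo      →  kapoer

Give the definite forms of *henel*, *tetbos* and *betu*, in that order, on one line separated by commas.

The suffix is conditioned by the final sound: -ava when the stem ends in a sibilant (*kanhus*, *gez*); -vu when the stem ends in a non-sibilant consonant (*bemijvuv*, *pokil*); -er when the stem ends in a vowel (*vehemwu*, *bile*, *kapo*).
The final sound of *henel* is /l/, which is a non-sibilant consonant, so the suffix is -vu, giving *henelvu*.
Since the final sound of *tetbos* is /s/ (a sibilant), it takes -ava, giving *tetbosava*.
*betu*: final sound = /u/, a vowel → -er → *betuer*.

henelvu, tetbosava, betuer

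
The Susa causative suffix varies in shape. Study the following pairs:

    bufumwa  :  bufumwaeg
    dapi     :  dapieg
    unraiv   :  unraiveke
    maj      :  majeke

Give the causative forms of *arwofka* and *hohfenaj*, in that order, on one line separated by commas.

The suffix is conditioned by the final sound: -eke when the stem ends in a consonant (*unraiv*, *maj*); -eg when the stem ends in a vowel (*bufumwa*, *dapi*).
*arwofka* — final sound /a/ (a vowel) → -eg → *arwofkaeg*.
*hohfenaj* — final sound /j/ (a consonant) → -eke → *hohfenajeke*.

arwofkaeg, hohfenajeke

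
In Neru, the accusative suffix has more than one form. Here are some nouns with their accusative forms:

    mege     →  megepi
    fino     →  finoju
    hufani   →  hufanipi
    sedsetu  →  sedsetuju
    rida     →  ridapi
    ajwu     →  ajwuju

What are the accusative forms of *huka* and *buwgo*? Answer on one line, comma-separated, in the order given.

hukapi, buwgoju

The alternation tracks the last vowel of the stem — -ju when the last vowel of the stem is a rounded vowel (*fino*, *sedsetu*, *ajwu*); -pi when the last vowel of the stem is an unrounded vowel (*mege*, *hufani*, *rida*).
*huka*: last vowel = /a/, an unrounded vowel → -pi → *hukapi*.
The last vowel of *buwgo* is /o/, which is a rounded vowel, so the suffix is -ju, giving *buwgoju*.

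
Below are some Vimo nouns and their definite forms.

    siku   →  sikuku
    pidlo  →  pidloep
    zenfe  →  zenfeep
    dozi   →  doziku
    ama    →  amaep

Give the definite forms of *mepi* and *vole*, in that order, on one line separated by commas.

mepiku, voleep

Looking at the last vowel of each stem: -ku when the last vowel of the stem is a high vowel (*siku*, *dozi*); -ep when the last vowel of the stem is a non-high vowel (*pidlo*, *zenfe*, *ama*).
*mepi*: last vowel = /i/, a high vowel → -ku → *mepiku*.
*vole*: last vowel = /e/, a non-high vowel → -ep → *voleep*.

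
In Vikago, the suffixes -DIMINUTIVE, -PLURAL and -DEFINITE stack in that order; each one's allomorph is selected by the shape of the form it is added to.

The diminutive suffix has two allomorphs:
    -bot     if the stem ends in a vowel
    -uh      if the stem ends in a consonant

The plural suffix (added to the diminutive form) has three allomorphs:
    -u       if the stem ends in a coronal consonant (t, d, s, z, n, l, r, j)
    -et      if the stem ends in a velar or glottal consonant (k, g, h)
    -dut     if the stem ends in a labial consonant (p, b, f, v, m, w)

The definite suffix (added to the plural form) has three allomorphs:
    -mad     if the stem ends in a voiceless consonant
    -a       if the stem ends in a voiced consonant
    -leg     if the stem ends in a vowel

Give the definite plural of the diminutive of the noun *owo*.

owobotuleg

*owo*: final sound = /o/, a vowel → -bot → *owobot*.
The final consonant of the diminutive form *owobot* is /t/, which is coronal, so the plural suffix is -u, giving *owobotu*.
The plural form *owobotu*: final sound = /u/, a vowel → -leg → *owobotuleg*.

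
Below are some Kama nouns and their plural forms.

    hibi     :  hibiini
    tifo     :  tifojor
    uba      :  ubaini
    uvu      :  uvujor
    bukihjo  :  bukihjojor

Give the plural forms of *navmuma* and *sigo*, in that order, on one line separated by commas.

The suffix is conditioned by the last vowel: -jor when the last vowel of the stem is a rounded vowel (*tifo*, *uvu*, *bukihjo*); -ini when the last vowel of the stem is an unrounded vowel (*hibi*, *uba*).
The last vowel of *navmuma* is /a/, which is an unrounded vowel, so the suffix is -ini, giving *navmumaini*.
*sigo* — last vowel /o/ (a rounded vowel) → -jor → *sigojor*.

navmumaini, sigojor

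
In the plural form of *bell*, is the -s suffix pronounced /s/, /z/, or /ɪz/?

/z/

The stem *bell* ends in a voiced non-sibilant sound.
The plural suffix surfaces as /ɪz/ after sibilants, /s/ after other voiceless consonants, and /z/ after other voiced sounds.
So the plural -s on *bell* is pronounced /z/.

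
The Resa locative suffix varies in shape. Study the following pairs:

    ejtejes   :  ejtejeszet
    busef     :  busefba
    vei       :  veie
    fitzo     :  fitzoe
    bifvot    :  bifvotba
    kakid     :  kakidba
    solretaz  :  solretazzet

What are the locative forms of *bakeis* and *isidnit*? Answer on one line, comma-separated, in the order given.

The pattern is sibilance of the final sound: -zet when the stem ends in a sibilant (*ejtejes*, *solretaz*); -ba when the stem ends in a non-sibilant consonant (*busef*, *bifvot*, *kakid*); -e when the stem ends in a vowel (*vei*, *fitzo*).
Since the final sound of *bakeis* is /s/ (a sibilant), it takes -zet, giving *bakeiszet*.
*isidnit*: final sound = /t/, a non-sibilant consonant → -ba → *isidnitba*.

bakeiszet, isidnitba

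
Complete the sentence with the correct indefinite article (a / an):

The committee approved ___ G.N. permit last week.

The indefinite article is chosen by the initial *sound* of the following word, not its spelling.
The initialism *G.N.* is read letter by letter; the first letter, G, is pronounced /dʒiː/, which begins with a consonant sound.
So the article is *a*: The committee approved a G.N. permit last week.

a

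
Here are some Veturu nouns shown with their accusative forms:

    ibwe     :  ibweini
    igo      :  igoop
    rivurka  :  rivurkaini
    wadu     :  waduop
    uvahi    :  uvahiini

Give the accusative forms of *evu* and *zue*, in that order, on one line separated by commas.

The alternation tracks the last vowel of the stem — -op when the last vowel of the stem is a rounded vowel (*igo*, *wadu*); -ini when the last vowel of the stem is an unrounded vowel (*ibwe*, *rivurka*, *uvahi*).
The last vowel of *evu* is /u/, which is a rounded vowel, so the suffix is -op, giving *evuop*.
*zue*: last vowel = /e/, an unrounded vowel → -ini → *zueini*.

evuop, zueini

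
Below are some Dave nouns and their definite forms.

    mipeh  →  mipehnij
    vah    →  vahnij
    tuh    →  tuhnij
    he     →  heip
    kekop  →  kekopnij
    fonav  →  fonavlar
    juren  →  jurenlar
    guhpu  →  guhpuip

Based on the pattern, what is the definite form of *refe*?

refeip

The pattern is voicing of the final sound: -nij when the stem ends in a voiceless consonant (*mipeh*, *vah*, *tuh*, *kekop*); -lar when the stem ends in a voiced consonant (*fonav*, *juren*); -ip when the stem ends in a vowel (*he*, *guhpu*).
*refe* — final sound /e/ (a vowel) → -ip → *refeip*.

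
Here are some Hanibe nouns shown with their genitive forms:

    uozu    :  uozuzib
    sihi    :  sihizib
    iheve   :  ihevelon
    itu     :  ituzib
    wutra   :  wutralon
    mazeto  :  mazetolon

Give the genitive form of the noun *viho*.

viholon

The alternation tracks the last vowel of the stem — -zib when the last vowel of the stem is a high vowel (*uozu*, *sihi*, *itu*); -lon when the last vowel of the stem is a non-high vowel (*iheve*, *wutra*, *mazeto*).
*viho* — last vowel /o/ (a non-high vowel) → -lon → *viholon*.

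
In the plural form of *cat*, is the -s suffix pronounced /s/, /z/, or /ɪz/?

/s/

The stem *cat* ends in a voiceless non-sibilant consonant.
The plural suffix surfaces as /ɪz/ after sibilants, /s/ after other voiceless consonants, and /z/ after other voiced sounds.
So the plural -s on *cat* is pronounced /s/.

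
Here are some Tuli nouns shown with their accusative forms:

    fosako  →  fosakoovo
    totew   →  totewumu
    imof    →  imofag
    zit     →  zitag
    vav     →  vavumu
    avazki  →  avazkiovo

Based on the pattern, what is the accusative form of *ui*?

uiovo

The suffix is conditioned by the final sound: -ag when the stem ends in a voiceless consonant (*imof*, *zit*); -umu when the stem ends in a voiced consonant (*totew*, *vav*); -ovo when the stem ends in a vowel (*fosako*, *avazki*).
The final sound of *ui* is /i/, which is a vowel, so the suffix is -ovo, giving *uiovo*.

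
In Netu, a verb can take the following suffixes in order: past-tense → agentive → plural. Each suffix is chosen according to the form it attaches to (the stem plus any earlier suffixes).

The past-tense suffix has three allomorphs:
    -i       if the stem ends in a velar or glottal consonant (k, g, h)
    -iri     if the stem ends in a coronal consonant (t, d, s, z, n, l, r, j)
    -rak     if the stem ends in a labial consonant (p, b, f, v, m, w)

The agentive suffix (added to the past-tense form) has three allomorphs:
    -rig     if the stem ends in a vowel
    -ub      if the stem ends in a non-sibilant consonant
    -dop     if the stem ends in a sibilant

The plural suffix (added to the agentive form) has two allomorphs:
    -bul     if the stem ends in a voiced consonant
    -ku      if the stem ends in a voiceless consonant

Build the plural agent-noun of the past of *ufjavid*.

The final consonant of *ufjavid* is /d/, which is coronal, so the past-tense suffix is -iri, giving *ufjavidiri*.
Since the final sound of the past-tense form *ufjavidiri* is /i/ (a vowel), it takes -rig, giving *ufjavidiririg*.
The agentive form *ufjavidiririg* — final consonant /g/ (voiced) → -bul → *ufjavidiririgbul*.

ufjavidiririgbul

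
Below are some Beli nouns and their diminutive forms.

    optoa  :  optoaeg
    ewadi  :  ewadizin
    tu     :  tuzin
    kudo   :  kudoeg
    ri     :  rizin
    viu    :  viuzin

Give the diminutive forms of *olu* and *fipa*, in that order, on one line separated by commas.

oluzin, fipaeg

The suffix is conditioned by the last vowel: -zin when the last vowel of the stem is a high vowel (*ewadi*, *tu*, *ri*, *viu*); -eg when the last vowel of the stem is a non-high vowel (*optoa*, *kudo*).
*olu*: last vowel = /u/, a high vowel → -zin → *oluzin*.
*fipa* — last vowel /a/ (a non-high vowel) → -eg → *fipaeg*.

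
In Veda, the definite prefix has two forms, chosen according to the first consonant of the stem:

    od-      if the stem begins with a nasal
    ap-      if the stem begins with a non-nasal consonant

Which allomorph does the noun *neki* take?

*neki* — first consonant /n/ (a nasal) → od-.

od-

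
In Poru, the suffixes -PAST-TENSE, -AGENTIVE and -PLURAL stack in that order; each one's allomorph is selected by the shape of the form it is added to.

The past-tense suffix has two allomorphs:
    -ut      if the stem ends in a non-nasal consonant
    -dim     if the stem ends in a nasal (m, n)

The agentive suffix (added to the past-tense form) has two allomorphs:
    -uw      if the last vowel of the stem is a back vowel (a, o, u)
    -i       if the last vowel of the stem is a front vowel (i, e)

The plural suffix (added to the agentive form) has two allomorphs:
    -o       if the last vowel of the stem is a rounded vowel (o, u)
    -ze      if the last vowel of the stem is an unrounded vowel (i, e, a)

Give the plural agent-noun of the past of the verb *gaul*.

gaulutuwo

Since the final consonant of *gaul* is /l/ (non-nasal), it takes -ut, giving *gaulut*.
Since the last vowel of the past-tense form *gaulut* is /u/ (a back vowel), it takes -uw, giving *gaulutuw*.
The agentive form *gaulutuw*: last vowel = /u/, a rounded vowel → -o → *gaulutuwo*.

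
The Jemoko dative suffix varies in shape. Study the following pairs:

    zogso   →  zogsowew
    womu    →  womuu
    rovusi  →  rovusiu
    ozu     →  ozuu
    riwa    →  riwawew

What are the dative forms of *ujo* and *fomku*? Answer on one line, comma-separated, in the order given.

ujowew, fomkuu

The pattern is height harmony: -u when the last vowel of the stem is a high vowel (*womu*, *rovusi*, *ozu*); -wew when the last vowel of the stem is a non-high vowel (*zogso*, *riwa*).
*ujo* — last vowel /o/ (a non-high vowel) → -wew → *ujowew*.
Since the last vowel of *fomku* is /u/ (a high vowel), it takes -u, giving *fomkuu*.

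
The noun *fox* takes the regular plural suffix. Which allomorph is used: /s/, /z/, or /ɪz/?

The stem *fox* ends in a sibilant (/s, z, ʃ, ʒ, tʃ, dʒ/).
The plural suffix surfaces as /ɪz/ after sibilants, /s/ after other voiceless consonants, and /z/ after other voiced sounds.
So the plural -s on *fox* is pronounced /ɪz/.

/ɪz/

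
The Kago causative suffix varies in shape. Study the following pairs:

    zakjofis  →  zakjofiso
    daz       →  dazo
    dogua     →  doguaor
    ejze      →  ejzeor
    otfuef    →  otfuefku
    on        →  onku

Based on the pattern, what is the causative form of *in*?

The suffix is conditioned by the final sound: -o when the stem ends in a sibilant (*zakjofis*, *daz*); -ku when the stem ends in a non-sibilant consonant (*otfuef*, *on*); -or when the stem ends in a vowel (*dogua*, *ejze*).
*in*: final sound = /n/, a non-sibilant consonant → -ku → *inku*.

inku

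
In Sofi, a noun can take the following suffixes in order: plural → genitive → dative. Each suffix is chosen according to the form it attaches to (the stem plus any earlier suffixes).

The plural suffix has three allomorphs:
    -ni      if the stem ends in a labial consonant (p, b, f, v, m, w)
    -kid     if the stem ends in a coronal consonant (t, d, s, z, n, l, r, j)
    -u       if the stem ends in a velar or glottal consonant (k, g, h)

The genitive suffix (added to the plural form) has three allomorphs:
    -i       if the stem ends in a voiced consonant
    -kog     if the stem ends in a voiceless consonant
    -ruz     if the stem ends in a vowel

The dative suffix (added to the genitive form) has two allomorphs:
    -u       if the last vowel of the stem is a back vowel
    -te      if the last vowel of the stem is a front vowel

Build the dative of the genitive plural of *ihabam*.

ihabamniruzu

Since the final consonant of *ihabam* is /m/ (labial), it takes -ni, giving *ihabamni*.
Since the final sound of the plural form *ihabamni* is /i/ (a vowel), it takes -ruz, giving *ihabamniruz*.
The genitive form *ihabamniruz* — last vowel /u/ (a back vowel) → -u → *ihabamniruzu*.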